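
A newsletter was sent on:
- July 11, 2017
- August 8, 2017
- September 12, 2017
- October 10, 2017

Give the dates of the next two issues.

November 14, 2017; December 12, 2017

Gaps: 28, 35, 28 days — a mix of 28 and 35. Every date is a Tuesday.
Each is the 2nd Tuesday of its month.
November 2017 — 2nd Tuesday is November 14, 2017.
2nd Tuesday of December 2017: December 12, 2017.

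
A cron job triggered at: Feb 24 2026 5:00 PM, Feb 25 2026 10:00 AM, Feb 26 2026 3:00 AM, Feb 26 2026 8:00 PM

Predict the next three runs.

Feb 27 2026 1:00 PM, Feb 28 2026 6:00 AM, Feb 28 2026 11:00 PM

Gaps: 17, 17, 17 hours — each event is 17 hours after the previous one.
Feb 26 2026 8:00 PM + 17 h = Feb 27 2026 1:00 PM.
Feb 27 2026 1:00 PM + 17 h = Feb 28 2026 6:00 AM.
Feb 28 2026 6:00 AM + 17 h = Feb 28 2026 11:00 PM.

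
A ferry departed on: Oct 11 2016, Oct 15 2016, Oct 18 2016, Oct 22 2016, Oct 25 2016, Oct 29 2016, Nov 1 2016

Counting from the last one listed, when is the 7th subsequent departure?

Nov 26 2016

Gaps: 4, 3, 4, 3, 4, 3 days — not constant, but cyclic with period 2.
The events fall on every Tuesday and Saturday.
Next Saturday: Nov 5 2016.
Next Tuesday: Nov 8 2016.
Next Saturday: Nov 12 2016.
Next Tuesday: Nov 15 2016.
The following Saturday is Nov 19 2016.
Next Tuesday: Nov 22 2016.
The following Saturday is Nov 26 2016.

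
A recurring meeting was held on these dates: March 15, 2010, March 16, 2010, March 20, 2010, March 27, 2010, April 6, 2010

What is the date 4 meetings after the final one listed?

June 15, 2010

Gaps: 1, 4, 7, 10 days — each gap is 3 larger than the previous one.
Next gap: 13 days. April 6, 2010 + 13 days = April 19, 2010.
Next gap: 16 days. April 19, 2010 + 16 days = May 5, 2010.
Next gap: 19 days. May 5, 2010 + 19 days = May 24, 2010.
Next gap: 22 days. May 24, 2010 + 22 days = June 15, 2010.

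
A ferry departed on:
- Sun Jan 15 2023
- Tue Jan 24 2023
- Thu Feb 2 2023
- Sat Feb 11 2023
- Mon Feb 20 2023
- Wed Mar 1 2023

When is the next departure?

Every event comes 9 days after the last (9, 9, 9, 9, 9).
Wed Mar 1 2023 + 9 days = Fri Mar 10 2023.

Fri Mar 10 2023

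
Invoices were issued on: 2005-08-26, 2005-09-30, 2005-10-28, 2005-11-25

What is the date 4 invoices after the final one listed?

2006-03-31

These are Fridays with 35, 28, 28-day gaps.
Each is the final Friday of its month — 2005-09-30 is past the 28th, so '4th Friday' doesn't fit.
December 2005 ends with Friday 2005-12-30.
Last Friday of January 2006: 2006-01-27.
February 2006 ends with Friday 2006-02-24.
Last Friday of March 2006: 2006-03-31.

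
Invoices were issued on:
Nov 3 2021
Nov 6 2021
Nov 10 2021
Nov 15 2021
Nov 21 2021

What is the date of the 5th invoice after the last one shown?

Jan 5 2022

The spacing grows by 1 each time: 3, 4, 5, 6 days.
Next gap: 7 days. Nov 21 2021 + 7 days = Nov 28 2021.
Next gap: 8 days. Nov 28 2021 + 8 days = Dec 6 2021.
Next gap: 9 days. Dec 6 2021 + 9 days = Dec 15 2021.
Next gap: 10 days. Dec 15 2021 + 10 days = Dec 25 2021.
Next gap: 11 days. Dec 25 2021 + 11 days = Jan 5 2022.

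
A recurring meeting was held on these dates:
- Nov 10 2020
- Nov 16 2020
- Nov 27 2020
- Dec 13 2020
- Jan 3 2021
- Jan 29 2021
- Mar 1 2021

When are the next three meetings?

Apr 6 2021, May 17 2021, Jul 2 2021

Gaps: 6, 11, 16, 21, 26, 31 days — each gap is 5 larger than the previous one.
Next gap: 36 days. Mar 1 2021 + 36 days = Apr 6 2021.
Next gap: 41 days. Apr 6 2021 + 41 days = May 17 2021.
Next gap: 46 days. May 17 2021 + 46 days = Jul 2 2021.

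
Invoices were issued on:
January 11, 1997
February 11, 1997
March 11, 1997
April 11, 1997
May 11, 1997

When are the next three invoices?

Each date is the 11th; the gaps (31, 28, 31, 30) track the month lengths.
The rule is the 11th of each month.
Next: June 1997 → June 11, 1997.
July 1997: July 11, 1997.
August 1997: August 11, 1997.

June 11, 1997; July 11, 1997; August 11, 1997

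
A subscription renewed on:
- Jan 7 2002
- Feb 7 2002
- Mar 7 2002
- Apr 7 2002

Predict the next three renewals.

The day-of-month is always 7 (31, 28, 31 days between events).
So this recurs on the 7th of each month.
May 2002: May 7 2002.
Next: June 2002 → Jun 7 2002.
July 2002: Jul 7 2002.

May 7 2002, Jun 7 2002, Jul 7 2002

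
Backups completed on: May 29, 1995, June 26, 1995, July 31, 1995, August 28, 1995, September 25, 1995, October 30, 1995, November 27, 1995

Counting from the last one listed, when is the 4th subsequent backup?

March 25, 1996

These are Mondays with 28, 35, 28, 28, 35, 28-day gaps.
Each is the final Monday of its month — May 29, 1995 is past the 28th, so '4th Monday' doesn't fit.
Last Monday of December 1995: December 25, 1995.
January 1996 ends with Monday January 29, 1996.
Last Monday of February 1996: February 26, 1996.
Last Monday of March 1996: March 25, 1996.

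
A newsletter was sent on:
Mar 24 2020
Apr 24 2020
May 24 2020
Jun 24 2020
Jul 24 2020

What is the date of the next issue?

The day-of-month is always 24 (31, 30, 31, 30 days between events).
So this recurs on the 24th of each month.
Next: August 2020 → Aug 24 2020.

Aug 24 2020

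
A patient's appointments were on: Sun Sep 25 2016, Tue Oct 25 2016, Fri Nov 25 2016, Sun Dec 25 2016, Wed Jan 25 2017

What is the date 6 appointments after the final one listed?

Gaps: 30, 31, 30, 31 days — not constant. Every event is on the 25th of the month.
Pattern: the 25th of each month.
Next: February 2017 → Sat Feb 25 2017.
March 2017: Sat Mar 25 2017.
April 2017: Tue Apr 25 2017.
May 2017: Thu May 25 2017.
Next: June 2017 → Sun Jun 25 2017.
July 2017: Tue Jul 25 2017.

Tue Jul 25 2017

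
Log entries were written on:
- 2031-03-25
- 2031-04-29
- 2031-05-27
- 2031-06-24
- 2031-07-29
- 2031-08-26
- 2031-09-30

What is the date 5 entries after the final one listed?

2032-02-24

These are Tuesdays with 35, 28, 28, 35, 28, 35-day gaps.
Each is the final Tuesday of its month — 2031-04-29 is past the 28th, so '4th Tuesday' doesn't fit.
Last Tuesday of October 2031: 2031-10-28.
Last Tuesday of November 2031: 2031-11-25.
Last Tuesday of December 2031: 2031-12-30.
Last Tuesday of January 2032: 2032-01-27.
February 2032 ends with Tuesday 2032-02-24.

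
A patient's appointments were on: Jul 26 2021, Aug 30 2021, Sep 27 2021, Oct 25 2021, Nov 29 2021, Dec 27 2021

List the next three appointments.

These are Mondays with 35, 28, 28, 35, 28-day gaps.
Each is the final Monday of its month — Aug 30 2021 is past the 28th, so '4th Monday' doesn't fit.
Last Monday of January 2022: Jan 31 2022.
Last Monday of February 2022: Feb 28 2022.
Last Monday of March 2022: Mar 28 2022.

Jan 31 2022, Feb 28 2022, Mar 28 2022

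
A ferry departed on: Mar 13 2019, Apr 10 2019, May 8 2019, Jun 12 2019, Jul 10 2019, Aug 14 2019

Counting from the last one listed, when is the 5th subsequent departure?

All dates are Wednesdays, 28, 28, 35, 28, 35 days apart.
Specifically, the 2nd Wednesday of each month.
2nd Wednesday of September 2019: Sep 11 2019.
2nd Wednesday of October 2019: Oct 9 2019.
November 2019 — 2nd Wednesday is Nov 13 2019.
2nd Wednesday of December 2019: Dec 11 2019.
2nd Wednesday of January 2020: Jan 8 2020.

Jan 8 2020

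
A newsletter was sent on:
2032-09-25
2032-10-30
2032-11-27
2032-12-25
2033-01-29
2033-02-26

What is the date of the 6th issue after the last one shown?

These are Saturdays with 35, 28, 28, 35, 28-day gaps.
Each is the final Saturday of its month — 2032-10-30 is past the 28th, so '4th Saturday' doesn't fit.
Last Saturday of March 2033: 2033-03-26.
Last Saturday of April 2033: 2033-04-30.
Last Saturday of May 2033: 2033-05-28.
Last Saturday of June 2033: 2033-06-25.
July 2033 ends with Saturday 2033-07-30.
Last Saturday of August 2033: 2033-08-27.

2033-08-27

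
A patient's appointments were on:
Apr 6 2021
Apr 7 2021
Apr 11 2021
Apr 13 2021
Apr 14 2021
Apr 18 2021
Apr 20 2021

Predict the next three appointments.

Every event lands on a Tuesday or Wednesday or Sunday (gaps cycle 1, 4, 2, 1, 4, 2).
So the schedule is: every Tuesday, Wednesday and Sunday.
The following Wednesday is Apr 21 2021.
Next Sunday: Apr 25 2021.
Next Tuesday: Apr 27 2021.

Apr 21 2021, Apr 25 2021, Apr 27 2021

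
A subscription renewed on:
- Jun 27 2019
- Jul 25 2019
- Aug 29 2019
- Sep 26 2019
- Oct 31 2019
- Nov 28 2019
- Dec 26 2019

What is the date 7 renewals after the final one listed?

Every date is a Thursday; gaps 28, 35, 28, 35, 28, 28 days.
Each is the last Thursday of its month (at least one falls on the 29th or later, ruling out '4th Thursday').
Last Thursday of January 2020: Jan 30 2020.
February 2020 ends with Thursday Feb 27 2020.
March 2020 ends with Thursday Mar 26 2020.
April 2020 ends with Thursday Apr 30 2020.
May 2020 ends with Thursday May 28 2020.
June 2020 ends with Thursday Jun 25 2020.
July 2020 ends with Thursday Jul 30 2020.

Jul 30 2020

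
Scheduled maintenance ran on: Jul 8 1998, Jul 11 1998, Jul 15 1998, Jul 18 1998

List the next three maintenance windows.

The gap pattern 3, 4, 3 repeats every 2 events.
These are the Wednesdays and Saturdays of each week.
Next Wednesday: Jul 22 1998.
The following Saturday is Jul 25 1998.
Next Wednesday: Jul 29 1998.

Jul 22 1998, Jul 25 1998, Jul 29 1998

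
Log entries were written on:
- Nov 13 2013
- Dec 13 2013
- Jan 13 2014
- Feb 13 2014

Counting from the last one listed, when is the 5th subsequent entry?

Each date is the 13th; the gaps (30, 31, 31) track the month lengths.
The rule is the 13th of each month.
March 2014: Mar 13 2014.
April 2014: Apr 13 2014.
Next: May 2014 → May 13 2014.
Next: June 2014 → Jun 13 2014.
Next: July 2014 → Jul 13 2014.

Jul 13 2014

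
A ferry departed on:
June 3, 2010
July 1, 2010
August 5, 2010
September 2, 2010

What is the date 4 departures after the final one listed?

January 6, 2011

These are Thursdays at 28- or 35-day spacing (28, 35, 28).
The pattern: 1st Thursday of the month.
1st Thursday of October 2010: October 7, 2010.
1st Thursday of November 2010: November 4, 2010.
December 2010 — 1st Thursday is December 2, 2010.
1st Thursday of January 2011: January 6, 2011.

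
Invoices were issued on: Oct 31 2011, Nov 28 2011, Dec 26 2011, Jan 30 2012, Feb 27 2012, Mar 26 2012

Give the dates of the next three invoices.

These are Mondays with 28, 28, 35, 28, 28-day gaps.
Each is the final Monday of its month — Oct 31 2011 is past the 28th, so '4th Monday' doesn't fit.
Last Monday of April 2012: Apr 30 2012.
May 2012 ends with Monday May 28 2012.
June 2012 ends with Monday Jun 25 2012.

Apr 30 2012, May 28 2012, Jun 25 2012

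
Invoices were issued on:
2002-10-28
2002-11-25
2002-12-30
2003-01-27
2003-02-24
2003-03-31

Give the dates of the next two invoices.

Every date is a Monday; gaps 28, 35, 28, 28, 35 days.
Each is the last Monday of its month (at least one falls on the 29th or later, ruling out '4th Monday').
Last Monday of April 2003: 2003-04-28.
May 2003 ends with Monday 2003-05-26.

2003-04-28, 2003-05-26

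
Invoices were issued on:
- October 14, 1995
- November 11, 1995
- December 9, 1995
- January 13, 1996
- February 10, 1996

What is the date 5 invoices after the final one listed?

All dates are Saturdays, 28, 28, 35, 28 days apart.
Specifically, the 2nd Saturday of each month.
2nd Saturday of March 1996: March 9, 1996.
April 1996 — 2nd Saturday is April 13, 1996.
2nd Saturday of May 1996: May 11, 1996.
2nd Saturday of June 1996: June 8, 1996.
2nd Saturday of July 1996: July 13, 1996.

July 13, 1996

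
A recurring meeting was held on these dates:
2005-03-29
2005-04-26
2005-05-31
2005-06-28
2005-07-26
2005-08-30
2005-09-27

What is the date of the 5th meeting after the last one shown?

All Tuesdays; the gaps (28, 35, 28, 28, 35, 28) vary with month length.
This is the last Tuesday of each month.
Last Tuesday of October 2005: 2005-10-25.
Last Tuesday of November 2005: 2005-11-29.
December 2005 ends with Tuesday 2005-12-27.
January 2006 ends with Tuesday 2006-01-31.
Last Tuesday of February 2006: 2006-02-28.

2006-02-28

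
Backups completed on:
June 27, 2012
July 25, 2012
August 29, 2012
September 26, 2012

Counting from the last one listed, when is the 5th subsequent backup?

These are Wednesdays with 28, 35, 28-day gaps.
Each is the final Wednesday of its month — August 29, 2012 is past the 28th, so '4th Wednesday' doesn't fit.
October 2012 ends with Wednesday October 31, 2012.
November 2012 ends with Wednesday November 28, 2012.
Last Wednesday of December 2012: December 26, 2012.
Last Wednesday of January 2013: January 30, 2013.
February 2013 ends with Wednesday February 27, 2013.

February 27, 2013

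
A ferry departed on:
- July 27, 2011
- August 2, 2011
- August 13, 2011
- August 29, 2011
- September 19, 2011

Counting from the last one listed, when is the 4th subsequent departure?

The spacing grows by 5 each time: 6, 11, 16, 21 days.
Next gap: 26 days. September 19, 2011 + 26 days = October 15, 2011.
Next gap: 31 days. October 15, 2011 + 31 days = November 15, 2011.
Next gap: 36 days. November 15, 2011 + 36 days = December 21, 2011.
Next gap: 41 days. December 21, 2011 + 41 days = January 31, 2012.

January 31, 2012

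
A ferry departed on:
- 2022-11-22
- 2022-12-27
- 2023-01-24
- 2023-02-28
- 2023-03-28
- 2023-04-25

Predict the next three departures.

All dates are Tuesdays, 35, 28, 35, 28, 28 days apart.
Specifically, the 4th Tuesday of each month.
4th Tuesday of May 2023: 2023-05-23.
4th Tuesday of June 2023: 2023-06-27.
July 2023 — 4th Tuesday is 2023-07-25.

2023-05-23, 2023-06-27, 2023-07-25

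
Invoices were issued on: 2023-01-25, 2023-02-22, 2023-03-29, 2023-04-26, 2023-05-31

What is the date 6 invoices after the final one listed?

2023-11-29

Every date is a Wednesday; gaps 28, 35, 28, 35 days.
Each is the last Wednesday of its month (at least one falls on the 29th or later, ruling out '4th Wednesday').
June 2023 ends with Wednesday 2023-06-28.
July 2023 ends with Wednesday 2023-07-26.
Last Wednesday of August 2023: 2023-08-30.
September 2023 ends with Wednesday 2023-09-27.
Last Wednesday of October 2023: 2023-10-25.
Last Wednesday of November 2023: 2023-11-29.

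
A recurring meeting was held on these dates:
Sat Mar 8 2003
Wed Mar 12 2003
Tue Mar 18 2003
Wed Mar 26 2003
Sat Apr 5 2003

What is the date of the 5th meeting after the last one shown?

Tue Jun 24 2003

The spacing grows by 2 each time: 4, 6, 8, 10 days.
Next gap: 12 days. Sat Apr 5 2003 + 12 days = Thu Apr 17 2003.
Next gap: 14 days. Thu Apr 17 2003 + 14 days = Thu May 1 2003.
Next gap: 16 days. Thu May 1 2003 + 16 days = Sat May 17 2003.
Next gap: 18 days. Sat May 17 2003 + 18 days = Wed Jun 4 2003.
Next gap: 20 days. Wed Jun 4 2003 + 20 days = Tue Jun 24 2003.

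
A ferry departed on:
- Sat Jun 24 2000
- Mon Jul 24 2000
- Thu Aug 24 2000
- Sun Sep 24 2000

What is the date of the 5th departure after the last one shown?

Sat Feb 24 2001

The day-of-month is always 24 (30, 31, 31 days between events).
So this recurs on the 24th of each month.
Next: October 2000 → Tue Oct 24 2000.
November 2000: Fri Nov 24 2000.
Next: December 2000 → Sun Dec 24 2000.
January 2001: Wed Jan 24 2001.
Next: February 2001 → Sat Feb 24 2001.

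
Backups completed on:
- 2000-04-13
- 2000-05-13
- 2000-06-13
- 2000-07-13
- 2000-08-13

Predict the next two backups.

2000-09-13, 2000-10-13

The day-of-month is always 13 (30, 31, 30, 31 days between events).
So this recurs on the 13th of each month.
Next: September 2000 → 2000-09-13.
Next: October 2000 → 2000-10-13.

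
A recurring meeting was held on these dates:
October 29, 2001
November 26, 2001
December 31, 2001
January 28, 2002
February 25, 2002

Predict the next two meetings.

March 25, 2002; April 29, 2002

Every date is a Monday; gaps 28, 35, 28, 28 days.
Each is the last Monday of its month (at least one falls on the 29th or later, ruling out '4th Monday').
Last Monday of March 2002: March 25, 2002.
April 2002 ends with Monday April 29, 2002.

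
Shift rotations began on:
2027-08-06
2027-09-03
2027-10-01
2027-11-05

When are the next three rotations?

2027-12-03, 2028-01-07, 2028-02-04

These are Fridays at 28- or 35-day spacing (28, 28, 35).
The pattern: 1st Friday of the month.
1st Friday of December 2027: 2027-12-03.
1st Friday of January 2028: 2028-01-07.
February 2028 — 1st Friday is 2028-02-04.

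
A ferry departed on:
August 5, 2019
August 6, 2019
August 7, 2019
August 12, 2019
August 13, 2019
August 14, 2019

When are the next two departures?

August 19, 2019; August 20, 2019

The gap pattern 1, 1, 5, 1, 1 repeats every 3 events.
These are the Mondays, Tuesdays and Wednesdays of each week.
Next Monday: August 19, 2019.
The following Tuesday is August 20, 2019.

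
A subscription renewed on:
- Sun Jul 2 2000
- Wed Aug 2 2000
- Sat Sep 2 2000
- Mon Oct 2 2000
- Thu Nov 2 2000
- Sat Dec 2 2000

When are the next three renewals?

Tue Jan 2 2001, Fri Feb 2 2001, Fri Mar 2 2001

Each date is the 2nd; the gaps (31, 31, 30, 31, 30) track the month lengths.
The rule is the 2nd of each month.
January 2001: Tue Jan 2 2001.
Next: February 2001 → Fri Feb 2 2001.
Next: March 2001 → Fri Mar 2 2001.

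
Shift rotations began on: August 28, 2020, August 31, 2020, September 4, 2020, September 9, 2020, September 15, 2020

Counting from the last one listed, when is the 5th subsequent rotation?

October 30, 2020

Intervals are 3, 4, 5, 6 days — an arithmetic progression with common difference 1.
Next gap: 7 days. September 15, 2020 + 7 days = September 22, 2020.
Next gap: 8 days. September 22, 2020 + 8 days = September 30, 2020.
Next gap: 9 days. September 30, 2020 + 9 days = October 9, 2020.
Next gap: 10 days. October 9, 2020 + 10 days = October 19, 2020.
Next gap: 11 days. October 19, 2020 + 11 days = October 30, 2020.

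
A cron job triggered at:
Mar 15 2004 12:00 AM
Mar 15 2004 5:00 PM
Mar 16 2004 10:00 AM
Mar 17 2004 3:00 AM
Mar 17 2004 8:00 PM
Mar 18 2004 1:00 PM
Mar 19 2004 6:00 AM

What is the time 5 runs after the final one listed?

Spacing: 17, 17, 17, 17, 17, 17 h — constant 17 h.
Mar 19 2004 6:00 AM + 17 h = Mar 19 2004 11:00 PM.
Mar 19 2004 11:00 PM + 17 h = Mar 20 2004 4:00 PM.
Mar 20 2004 4:00 PM + 17 h = Mar 21 2004 9:00 AM.
Mar 21 2004 9:00 AM + 17 h = Mar 22 2004 2:00 AM.
Mar 22 2004 2:00 AM + 17 h = Mar 22 2004 7:00 PM.

Mar 22 2004 7:00 PM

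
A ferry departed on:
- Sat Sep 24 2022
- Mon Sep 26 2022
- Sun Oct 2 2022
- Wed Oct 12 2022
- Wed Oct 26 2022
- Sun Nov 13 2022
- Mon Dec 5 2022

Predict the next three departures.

Gaps: 2, 6, 10, 14, 18, 22 days — each gap is 4 larger than the previous one.
Next gap: 26 days. Mon Dec 5 2022 + 26 days = Sat Dec 31 2022.
Next gap: 30 days. Sat Dec 31 2022 + 30 days = Mon Jan 30 2023.
Next gap: 34 days. Mon Jan 30 2023 + 34 days = Sun Mar 5 2023.

Sat Dec 31 2022, Mon Jan 30 2023, Sun Mar 5 2023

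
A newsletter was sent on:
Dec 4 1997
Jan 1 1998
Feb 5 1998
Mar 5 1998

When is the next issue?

All dates are Thursdays, 28, 35, 28 days apart.
Specifically, the 1st Thursday of each month.
April 1998 — 1st Thursday is Apr 2 1998.

Apr 2 1998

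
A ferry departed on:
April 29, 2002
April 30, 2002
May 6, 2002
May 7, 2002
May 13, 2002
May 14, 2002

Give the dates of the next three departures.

May 20, 2002; May 21, 2002; May 27, 2002

Every event lands on a Monday or Tuesday (gaps cycle 1, 6, 1, 6, 1).
So the schedule is: every Monday and Tuesday.
Next Monday: May 20, 2002.
The following Tuesday is May 21, 2002.
The following Monday is May 27, 2002.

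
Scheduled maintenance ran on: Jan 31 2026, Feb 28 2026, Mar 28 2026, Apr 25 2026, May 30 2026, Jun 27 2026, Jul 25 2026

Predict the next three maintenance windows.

Aug 29 2026, Sep 26 2026, Oct 31 2026

Every date is a Saturday; gaps 28, 28, 28, 35, 28, 28 days.
Each is the last Saturday of its month (at least one falls on the 29th or later, ruling out '4th Saturday').
August 2026 ends with Saturday Aug 29 2026.
September 2026 ends with Saturday Sep 26 2026.
Last Saturday of October 2026: Oct 31 2026.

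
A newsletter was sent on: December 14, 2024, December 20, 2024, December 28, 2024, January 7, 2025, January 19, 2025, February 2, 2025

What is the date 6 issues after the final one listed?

Gaps: 6, 8, 10, 12, 14 days — each gap is 2 larger than the previous one.
Next gap: 16 days. February 2, 2025 + 16 days = February 18, 2025.
Next gap: 18 days. February 18, 2025 + 18 days = March 8, 2025.
Next gap: 20 days. March 8, 2025 + 20 days = March 28, 2025.
Next gap: 22 days. March 28, 2025 + 22 days = April 19, 2025.
Next gap: 24 days. April 19, 2025 + 24 days = May 13, 2025.
Next gap: 26 days. May 13, 2025 + 26 days = June 8, 2025.

June 8, 2025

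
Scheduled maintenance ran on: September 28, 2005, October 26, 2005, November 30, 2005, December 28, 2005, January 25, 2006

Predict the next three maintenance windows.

February 22, 2006; March 29, 2006; April 26, 2006

Every date is a Wednesday; gaps 28, 35, 28, 28 days.
Each is the last Wednesday of its month (at least one falls on the 29th or later, ruling out '4th Wednesday').
Last Wednesday of February 2006: February 22, 2006.
March 2006 ends with Wednesday March 29, 2006.
April 2006 ends with Wednesday April 26, 2006.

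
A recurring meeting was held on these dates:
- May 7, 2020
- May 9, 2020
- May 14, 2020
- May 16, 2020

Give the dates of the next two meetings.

Gaps: 2, 5, 2 days — not constant, but cyclic with period 2.
The events fall on every Thursday and Saturday.
Next Thursday: May 21, 2020.
The following Saturday is May 23, 2020.

May 21, 2020; May 23, 2020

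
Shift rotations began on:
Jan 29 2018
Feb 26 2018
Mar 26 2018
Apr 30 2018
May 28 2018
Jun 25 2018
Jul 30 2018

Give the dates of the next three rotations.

Aug 27 2018, Sep 24 2018, Oct 29 2018

All Mondays; the gaps (28, 28, 35, 28, 28, 35) vary with month length.
This is the last Monday of each month.
Last Monday of August 2018: Aug 27 2018.
Last Monday of September 2018: Sep 24 2018.
Last Monday of October 2018: Oct 29 2018.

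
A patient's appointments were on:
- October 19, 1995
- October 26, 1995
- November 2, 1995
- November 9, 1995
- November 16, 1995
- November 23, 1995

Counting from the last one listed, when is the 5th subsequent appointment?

The spacing is 7, 7, 7, 7, 7 days — always 7 days.
November 23, 1995 + 7 days = November 30, 1995.
November 30, 1995 + 7 days = December 7, 1995.
December 7, 1995 + 7 days = December 14, 1995.
December 14, 1995 + 7 days = December 21, 1995.
December 21, 1995 + 7 days = December 28, 1995.

December 28, 1995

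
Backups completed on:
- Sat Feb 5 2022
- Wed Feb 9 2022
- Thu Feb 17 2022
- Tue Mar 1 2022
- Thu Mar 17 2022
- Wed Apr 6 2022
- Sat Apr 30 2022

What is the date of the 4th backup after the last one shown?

Tue Sep 13 2022

Gaps: 4, 8, 12, 16, 20, 24 days — each gap is 4 larger than the previous one.
Next gap: 28 days. Sat Apr 30 2022 + 28 days = Sat May 28 2022.
Next gap: 32 days. Sat May 28 2022 + 32 days = Wed Jun 29 2022.
Next gap: 36 days. Wed Jun 29 2022 + 36 days = Thu Aug 4 2022.
Next gap: 40 days. Thu Aug 4 2022 + 40 days = Tue Sep 13 2022.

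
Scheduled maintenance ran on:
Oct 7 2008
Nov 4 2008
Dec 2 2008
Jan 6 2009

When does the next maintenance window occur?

Feb 3 2009

Gaps: 28, 28, 35 days — a mix of 28 and 35. Every date is a Tuesday.
Each is the 1st Tuesday of its month.
1st Tuesday of February 2009: Feb 3 2009.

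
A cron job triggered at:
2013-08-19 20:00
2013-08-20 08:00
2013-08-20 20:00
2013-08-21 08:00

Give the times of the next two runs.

Gaps: 12, 12, 12 hours — each event is 12 hours after the previous one.
2013-08-21 08:00 + 12 h = 2013-08-21 20:00.
2013-08-21 20:00 + 12 h = 2013-08-22 08:00.

2013-08-21 20:00, 2013-08-22 08:00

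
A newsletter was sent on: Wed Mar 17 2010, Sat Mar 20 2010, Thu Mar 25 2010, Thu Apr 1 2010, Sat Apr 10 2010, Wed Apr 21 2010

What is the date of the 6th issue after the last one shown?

Sat Aug 7 2010

Gaps: 3, 5, 7, 9, 11 days — each gap is 2 larger than the previous one.
Next gap: 13 days. Wed Apr 21 2010 + 13 days = Tue May 4 2010.
Next gap: 15 days. Tue May 4 2010 + 15 days = Wed May 19 2010.
Next gap: 17 days. Wed May 19 2010 + 17 days = Sat Jun 5 2010.
Next gap: 19 days. Sat Jun 5 2010 + 19 days = Thu Jun 24 2010.
Next gap: 21 days. Thu Jun 24 2010 + 21 days = Thu Jul 15 2010.
Next gap: 23 days. Thu Jul 15 2010 + 23 days = Sat Aug 7 2010.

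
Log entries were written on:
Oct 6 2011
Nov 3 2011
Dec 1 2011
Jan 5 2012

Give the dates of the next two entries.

Feb 2 2012, Mar 1 2012

All dates are Thursdays, 28, 28, 35 days apart.
Specifically, the 1st Thursday of each month.
1st Thursday of February 2012: Feb 2 2012.
March 2012 — 1st Thursday is Mar 1 2012.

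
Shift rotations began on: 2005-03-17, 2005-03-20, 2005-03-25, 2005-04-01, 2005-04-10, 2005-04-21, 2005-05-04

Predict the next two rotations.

2005-05-19, 2005-06-05

The spacing grows by 2 each time: 3, 5, 7, 9, 11, 13 days.
Next gap: 15 days. 2005-05-04 + 15 days = 2005-05-19.
Next gap: 17 days. 2005-05-19 + 17 days = 2005-06-05.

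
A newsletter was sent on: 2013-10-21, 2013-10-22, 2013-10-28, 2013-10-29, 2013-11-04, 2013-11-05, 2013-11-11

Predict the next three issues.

2013-11-12, 2013-11-18, 2013-11-19

Every event lands on a Monday or Tuesday (gaps cycle 1, 6, 1, 6, 1, 6).
So the schedule is: every Monday and Tuesday.
The following Tuesday is 2013-11-12.
The following Monday is 2013-11-18.
The following Tuesday is 2013-11-19.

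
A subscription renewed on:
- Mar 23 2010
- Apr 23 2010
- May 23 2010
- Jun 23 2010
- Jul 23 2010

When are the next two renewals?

Each date is the 23rd; the gaps (31, 30, 31, 30) track the month lengths.
The rule is the 23rd of each month.
August 2010: Aug 23 2010.
September 2010: Sep 23 2010.

Aug 23 2010, Sep 23 2010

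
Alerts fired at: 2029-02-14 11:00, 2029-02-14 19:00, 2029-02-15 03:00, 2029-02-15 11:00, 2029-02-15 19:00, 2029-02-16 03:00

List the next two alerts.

2029-02-16 11:00, 2029-02-16 19:00

Spacing: 8, 8, 8, 8, 8 h — constant 8 h.
2029-02-16 03:00 + 8 h = 2029-02-16 11:00.
2029-02-16 11:00 + 8 h = 2029-02-16 19:00.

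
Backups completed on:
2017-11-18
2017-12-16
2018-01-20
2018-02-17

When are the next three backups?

2018-03-17, 2018-04-21, 2018-05-19

All dates are Saturdays, 28, 35, 28 days apart.
Specifically, the 3rd Saturday of each month.
March 2018 — 3rd Saturday is 2018-03-17.
3rd Saturday of April 2018: 2018-04-21.
3rd Saturday of May 2018: 2018-05-19.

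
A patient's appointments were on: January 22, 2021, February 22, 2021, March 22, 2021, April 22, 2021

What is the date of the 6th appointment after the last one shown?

October 22, 2021

The day-of-month is always 22 (31, 28, 31 days between events).
So this recurs on the 22nd of each month.
May 2021: May 22, 2021.
June 2021: June 22, 2021.
Next: July 2021 → July 22, 2021.
Next: August 2021 → August 22, 2021.
September 2021: September 22, 2021.
Next: October 2021 → October 22, 2021.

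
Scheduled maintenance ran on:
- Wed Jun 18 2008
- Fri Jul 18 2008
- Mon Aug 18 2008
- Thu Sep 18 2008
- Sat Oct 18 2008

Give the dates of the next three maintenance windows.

The day-of-month is always 18 (30, 31, 31, 30 days between events).
So this recurs on the 18th of each month.
Next: November 2008 → Tue Nov 18 2008.
Next: December 2008 → Thu Dec 18 2008.
January 2009: Sun Jan 18 2009.

Tue Nov 18 2008, Thu Dec 18 2008, Sun Jan 18 2009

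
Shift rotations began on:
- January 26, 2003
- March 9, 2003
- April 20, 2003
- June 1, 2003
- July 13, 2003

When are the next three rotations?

Every event comes 42 days after the last (42, 42, 42, 42).
July 13, 2003 + 42 days = August 24, 2003.
August 24, 2003 + 42 days = October 5, 2003.
October 5, 2003 + 42 days = November 16, 2003.

August 24, 2003; October 5, 2003; November 16, 2003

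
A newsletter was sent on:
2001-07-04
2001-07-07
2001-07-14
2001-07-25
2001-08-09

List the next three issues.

The spacing grows by 4 each time: 3, 7, 11, 15 days.
Next gap: 19 days. 2001-08-09 + 19 days = 2001-08-28.
Next gap: 23 days. 2001-08-28 + 23 days = 2001-09-20.
Next gap: 27 days. 2001-09-20 + 27 days = 2001-10-17.

2001-08-28, 2001-09-20, 2001-10-17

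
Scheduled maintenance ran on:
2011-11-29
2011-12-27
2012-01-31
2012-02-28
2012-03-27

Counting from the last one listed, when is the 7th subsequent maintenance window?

All Tuesdays; the gaps (28, 35, 28, 28) vary with month length.
This is the last Tuesday of each month.
Last Tuesday of April 2012: 2012-04-24.
May 2012 ends with Tuesday 2012-05-29.
Last Tuesday of June 2012: 2012-06-26.
July 2012 ends with Tuesday 2012-07-31.
August 2012 ends with Tuesday 2012-08-28.
September 2012 ends with Tuesday 2012-09-25.
October 2012 ends with Tuesday 2012-10-30.

2012-10-30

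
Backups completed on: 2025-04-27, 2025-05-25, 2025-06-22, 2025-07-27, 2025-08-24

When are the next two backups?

Gaps: 28, 28, 35, 28 days — a mix of 28 and 35. Every date is a Sunday.
Each is the 4th Sunday of its month.
4th Sunday of September 2025: 2025-09-28.
4th Sunday of October 2025: 2025-10-26.

2025-09-28, 2025-10-26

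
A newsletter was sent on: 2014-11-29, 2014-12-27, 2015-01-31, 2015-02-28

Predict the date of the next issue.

Every date is a Saturday; gaps 28, 35, 28 days.
Each is the last Saturday of its month (at least one falls on the 29th or later, ruling out '4th Saturday').
Last Saturday of March 2015: 2015-03-28.

2015-03-28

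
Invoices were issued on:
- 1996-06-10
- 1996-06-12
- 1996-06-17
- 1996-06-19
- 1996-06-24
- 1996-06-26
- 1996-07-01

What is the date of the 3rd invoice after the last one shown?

Gaps: 2, 5, 2, 5, 2, 5 days — not constant, but cyclic with period 2.
The events fall on every Monday and Wednesday.
Next Wednesday: 1996-07-03.
Next Monday: 1996-07-08.
Next Wednesday: 1996-07-10.

1996-07-10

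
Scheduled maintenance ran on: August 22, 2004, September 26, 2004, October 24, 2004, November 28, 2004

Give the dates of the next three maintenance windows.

December 26, 2004; January 23, 2005; February 27, 2005

Gaps: 35, 28, 35 days — a mix of 28 and 35. Every date is a Sunday.
Each is the 4th Sunday of its month.
December 2004 — 4th Sunday is December 26, 2004.
4th Sunday of January 2005: January 23, 2005.
February 2005 — 4th Sunday is February 27, 2005.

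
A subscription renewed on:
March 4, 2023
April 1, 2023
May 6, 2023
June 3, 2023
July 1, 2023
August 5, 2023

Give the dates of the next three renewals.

Gaps: 28, 35, 28, 28, 35 days — a mix of 28 and 35. Every date is a Saturday.
Each is the 1st Saturday of its month.
September 2023 — 1st Saturday is September 2, 2023.
1st Saturday of October 2023: October 7, 2023.
1st Saturday of November 2023: November 4, 2023.

September 2, 2023; October 7, 2023; November 4, 2023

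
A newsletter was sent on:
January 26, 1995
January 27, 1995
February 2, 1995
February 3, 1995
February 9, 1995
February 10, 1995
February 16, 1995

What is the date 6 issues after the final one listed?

March 9, 1995

Every event lands on a Thursday or Friday (gaps cycle 1, 6, 1, 6, 1, 6).
So the schedule is: every Thursday and Friday.
Next Friday: February 17, 1995.
The following Thursday is February 23, 1995.
Next Friday: February 24, 1995.
Next Thursday: March 2, 1995.
Next Friday: March 3, 1995.
Next Thursday: March 9, 1995.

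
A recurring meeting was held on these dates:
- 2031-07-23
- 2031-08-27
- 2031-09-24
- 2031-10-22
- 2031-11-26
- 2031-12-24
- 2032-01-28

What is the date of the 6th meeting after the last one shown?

All dates are Wednesdays, 35, 28, 28, 35, 28, 35 days apart.
Specifically, the 4th Wednesday of each month.
February 2032 — 4th Wednesday is 2032-02-25.
4th Wednesday of March 2032: 2032-03-24.
4th Wednesday of April 2032: 2032-04-28.
May 2032 — 4th Wednesday is 2032-05-26.
4th Wednesday of June 2032: 2032-06-23.
4th Wednesday of July 2032: 2032-07-28.

2032-07-28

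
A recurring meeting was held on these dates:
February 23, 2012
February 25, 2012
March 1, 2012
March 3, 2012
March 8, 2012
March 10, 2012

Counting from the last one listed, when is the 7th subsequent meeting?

April 5, 2012

The gap pattern 2, 5, 2, 5, 2 repeats every 2 events.
These are the Thursdays and Saturdays of each week.
Next Thursday: March 15, 2012.
Next Saturday: March 17, 2012.
Next Thursday: March 22, 2012.
Next Saturday: March 24, 2012.
The following Thursday is March 29, 2012.
Next Saturday: March 31, 2012.
Next Thursday: April 5, 2012.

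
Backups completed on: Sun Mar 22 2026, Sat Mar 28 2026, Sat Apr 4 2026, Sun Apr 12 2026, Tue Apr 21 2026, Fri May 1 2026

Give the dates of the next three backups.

Intervals are 6, 7, 8, 9, 10 days — an arithmetic progression with common difference 1.
Next gap: 11 days. Fri May 1 2026 + 11 days = Tue May 12 2026.
Next gap: 12 days. Tue May 12 2026 + 12 days = Sun May 24 2026.
Next gap: 13 days. Sun May 24 2026 + 13 days = Sat Jun 6 2026.

Tue May 12 2026, Sun May 24 2026, Sat Jun 6 2026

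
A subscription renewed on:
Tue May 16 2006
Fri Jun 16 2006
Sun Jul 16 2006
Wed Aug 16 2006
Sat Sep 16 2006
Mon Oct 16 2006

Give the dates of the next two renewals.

Thu Nov 16 2006, Sat Dec 16 2006

The day-of-month is always 16 (31, 30, 31, 31, 30 days between events).
So this recurs on the 16th of each month.
Next: November 2006 → Thu Nov 16 2006.
December 2006: Sat Dec 16 2006.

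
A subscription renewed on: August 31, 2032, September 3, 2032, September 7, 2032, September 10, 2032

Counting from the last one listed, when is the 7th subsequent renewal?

Every event lands on a Tuesday or Friday (gaps cycle 3, 4, 3).
So the schedule is: every Tuesday and Friday.
The following Tuesday is September 14, 2032.
The following Friday is September 17, 2032.
Next Tuesday: September 21, 2032.
The following Friday is September 24, 2032.
The following Tuesday is September 28, 2032.
The following Friday is October 1, 2032.
The following Tuesday is October 5, 2032.

October 5, 2032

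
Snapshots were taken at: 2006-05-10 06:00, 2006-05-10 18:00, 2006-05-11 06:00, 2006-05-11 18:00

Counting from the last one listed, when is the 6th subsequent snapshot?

The interval is a steady 12 hours (12, 12, 12).
2006-05-11 18:00 + 12 h = 2006-05-12 06:00.
2006-05-12 06:00 + 12 h = 2006-05-12 18:00.
2006-05-12 18:00 + 12 h = 2006-05-13 06:00.
2006-05-13 06:00 + 12 h = 2006-05-13 18:00.
2006-05-13 18:00 + 12 h = 2006-05-14 06:00.
2006-05-14 06:00 + 12 h = 2006-05-14 18:00.

2006-05-14 18:00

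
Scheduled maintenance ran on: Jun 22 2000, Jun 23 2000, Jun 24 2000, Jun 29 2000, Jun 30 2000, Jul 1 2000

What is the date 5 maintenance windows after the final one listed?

The gap pattern 1, 1, 5, 1, 1 repeats every 3 events.
These are the Thursdays, Fridays and Saturdays of each week.
The following Thursday is Jul 6 2000.
Next Friday: Jul 7 2000.
Next Saturday: Jul 8 2000.
The following Thursday is Jul 13 2000.
Next Friday: Jul 14 2000.

Jul 14 2000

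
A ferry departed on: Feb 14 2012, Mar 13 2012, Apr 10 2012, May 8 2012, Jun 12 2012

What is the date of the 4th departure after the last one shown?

Oct 9 2012

Gaps: 28, 28, 28, 35 days — a mix of 28 and 35. Every date is a Tuesday.
Each is the 2nd Tuesday of its month.
2nd Tuesday of July 2012: Jul 10 2012.
2nd Tuesday of August 2012: Aug 14 2012.
September 2012 — 2nd Tuesday is Sep 11 2012.
October 2012 — 2nd Tuesday is Oct 9 2012.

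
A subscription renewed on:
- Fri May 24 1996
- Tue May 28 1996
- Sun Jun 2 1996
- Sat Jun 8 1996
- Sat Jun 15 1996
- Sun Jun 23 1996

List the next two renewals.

Tue Jul 2 1996, Fri Jul 12 1996

Gaps: 4, 5, 6, 7, 8 days — each gap is 1 larger than the previous one.
Next gap: 9 days. Sun Jun 23 1996 + 9 days = Tue Jul 2 1996.
Next gap: 10 days. Tue Jul 2 1996 + 10 days = Fri Jul 12 1996.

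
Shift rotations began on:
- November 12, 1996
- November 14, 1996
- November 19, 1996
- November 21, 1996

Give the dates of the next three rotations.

November 26, 1996; November 28, 1996; December 3, 1996

Every event lands on a Tuesday or Thursday (gaps cycle 2, 5, 2).
So the schedule is: every Tuesday and Thursday.
The following Tuesday is November 26, 1996.
Next Thursday: November 28, 1996.
The following Tuesday is December 3, 1996.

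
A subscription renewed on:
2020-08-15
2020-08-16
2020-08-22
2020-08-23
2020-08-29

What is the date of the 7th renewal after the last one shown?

Every event lands on a Saturday or Sunday (gaps cycle 1, 6, 1, 6).
So the schedule is: every Saturday and Sunday.
The following Sunday is 2020-08-30.
The following Saturday is 2020-09-05.
Next Sunday: 2020-09-06.
The following Saturday is 2020-09-12.
Next Sunday: 2020-09-13.
Next Saturday: 2020-09-19.
The following Sunday is 2020-09-20.

2020-09-20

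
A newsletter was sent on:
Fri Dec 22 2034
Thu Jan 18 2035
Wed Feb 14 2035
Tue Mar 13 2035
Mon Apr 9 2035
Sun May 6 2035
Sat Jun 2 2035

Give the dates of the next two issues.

Fri Jun 29 2035, Thu Jul 26 2035

The spacing is 27, 27, 27, 27, 27, 27 days — always 27 days.
Sat Jun 2 2035 + 27 days = Fri Jun 29 2035.
Fri Jun 29 2035 + 27 days = Thu Jul 26 2035.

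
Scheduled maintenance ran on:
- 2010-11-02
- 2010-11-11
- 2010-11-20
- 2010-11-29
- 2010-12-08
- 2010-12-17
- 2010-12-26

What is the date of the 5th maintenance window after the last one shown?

Every event comes 9 days after the last (9, 9, 9, 9, 9, 9).
2010-12-26 + 9 days = 2011-01-04.
2011-01-04 + 9 days = 2011-01-13.
2011-01-13 + 9 days = 2011-01-22.
2011-01-22 + 9 days = 2011-01-31.
2011-01-31 + 9 days = 2011-02-09.

2011-02-09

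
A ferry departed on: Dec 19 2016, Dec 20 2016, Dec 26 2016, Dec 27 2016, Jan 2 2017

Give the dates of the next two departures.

The gap pattern 1, 6, 1, 6 repeats every 2 events.
These are the Mondays and Tuesdays of each week.
The following Tuesday is Jan 3 2017.
Next Monday: Jan 9 2017.

Jan 3 2017, Jan 9 2017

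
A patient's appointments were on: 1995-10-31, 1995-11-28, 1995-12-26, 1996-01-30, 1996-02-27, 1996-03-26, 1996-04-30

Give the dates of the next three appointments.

These are Tuesdays with 28, 28, 35, 28, 28, 35-day gaps.
Each is the final Tuesday of its month — 1995-10-31 is past the 28th, so '4th Tuesday' doesn't fit.
Last Tuesday of May 1996: 1996-05-28.
Last Tuesday of June 1996: 1996-06-25.
July 1996 ends with Tuesday 1996-07-30.

1996-05-28, 1996-06-25, 1996-07-30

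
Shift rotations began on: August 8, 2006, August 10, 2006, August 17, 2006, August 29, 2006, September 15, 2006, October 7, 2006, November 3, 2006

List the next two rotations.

Intervals are 2, 7, 12, 17, 22, 27 days — an arithmetic progression with common difference 5.
Next gap: 32 days. November 3, 2006 + 32 days = December 5, 2006.
Next gap: 37 days. December 5, 2006 + 37 days = January 11, 2007.

December 5, 2006; January 11, 2007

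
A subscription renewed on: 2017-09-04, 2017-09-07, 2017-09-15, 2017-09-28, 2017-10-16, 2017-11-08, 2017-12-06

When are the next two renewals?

Gaps: 3, 8, 13, 18, 23, 28 days — each gap is 5 larger than the previous one.
Next gap: 33 days. 2017-12-06 + 33 days = 2018-01-08.
Next gap: 38 days. 2018-01-08 + 38 days = 2018-02-15.

2018-01-08, 2018-02-15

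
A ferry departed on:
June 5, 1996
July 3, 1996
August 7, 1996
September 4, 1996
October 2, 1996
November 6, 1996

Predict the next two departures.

December 4, 1996; January 1, 1997

All dates are Wednesdays, 28, 35, 28, 28, 35 days apart.
Specifically, the 1st Wednesday of each month.
1st Wednesday of December 1996: December 4, 1996.
January 1997 — 1st Wednesday is January 1, 1997.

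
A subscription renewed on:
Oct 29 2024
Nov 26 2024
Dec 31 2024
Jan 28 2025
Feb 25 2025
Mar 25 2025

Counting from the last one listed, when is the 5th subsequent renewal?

These are Tuesdays with 28, 35, 28, 28, 28-day gaps.
Each is the final Tuesday of its month — Oct 29 2024 is past the 28th, so '4th Tuesday' doesn't fit.
April 2025 ends with Tuesday Apr 29 2025.
May 2025 ends with Tuesday May 27 2025.
Last Tuesday of June 2025: Jun 24 2025.
Last Tuesday of July 2025: Jul 29 2025.
August 2025 ends with Tuesday Aug 26 2025.

Aug 26 2025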